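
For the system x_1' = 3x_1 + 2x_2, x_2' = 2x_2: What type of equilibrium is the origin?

A = [[3,2],[0,2]]; det(A-λI) = λ^2 - 5λ + 6.
λ = 2, 3: both positive.

unstable node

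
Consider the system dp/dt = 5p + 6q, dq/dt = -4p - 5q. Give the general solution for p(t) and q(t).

Coefficient matrix A = [[5, 6], [-4, -5]].
Characteristic polynomial det(A - λI) = λ^2 - 1 = 0.
Eigenvalues λ = -1, 1.
For λ=-1: (A-λI) row 1 is [6, 6], so an eigenvector is (-1, 1).
For λ=1: (A-λI) row 1 is [4, 6], so an eigenvector is (-3, 2).
General solution: c_1e^(-t)(-1,1) + c_2e^(t)(-3,2).

p(t) = -c_1e^(-t) - 3c_2e^(t), q(t) = c_1e^(-t) + 2c_2e^(t)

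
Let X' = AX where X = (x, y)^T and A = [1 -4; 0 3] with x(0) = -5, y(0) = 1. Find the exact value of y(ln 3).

27

A = [[1,-4],[0,3]]; eigenvalues λ = 3, 1.
Eigenvectors: (2,-1) for λ=3, (-1,0) for λ=1.
From the initial condition, c_1 = -1, c_2 = 3.
y(ln 3) = (-1)(3^3)(-1) + (3)(3^1)(0) = 27.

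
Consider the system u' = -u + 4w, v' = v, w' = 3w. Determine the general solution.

u(t) = c_2e^(-t) + c_3e^(3t), v(t) = c_1e^(t), w(t) = c_3e^(3t)

Coefficient matrix A = [[-1, 0, 4], [0, 1, 0], [0, 0, 3]].
det(A - λI) = 0 gives eigenvalues λ = 1, -1, 3.
For λ=1: eigenvector (0,1,0).
For λ=-1: eigenvector (1,0,0).
For λ=3: eigenvector (1,0,1).
General solution: c_1e^(t)(0,1,0) + c_2e^(-t)(1,0,0) + c_3e^(3t)(1,0,1).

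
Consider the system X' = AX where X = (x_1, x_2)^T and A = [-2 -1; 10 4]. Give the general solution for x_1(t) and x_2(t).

Coefficient matrix A = [[-2, -1], [10, 4]].
Characteristic polynomial det(A - λI) = λ^2 - 2λ + 2 = 0.
Eigenvalues λ = 1 ± i (complex conjugate pair).
For λ=1+i: an eigenvector is (-1,3) - i(0,-1) = (-1, 3 + i).
A real fundamental pair from Re and Im of e^((1+i)t)v: X_1 = e^(t)(cos(t)·(-1,3) + sin(t)·(0,-1)), X_2 = e^(t)(sin(t)·(-1,3) - cos(t)·(0,-1)).
General solution: c_1X_1 + c_2X_2.

x_1(t) = -c_1e^(t)cos(t) - c_2e^(t)sin(t), x_2(t) = -c_1e^(t)sin(t) + 3c_1e^(t)cos(t) + 3c_2e^(t)sin(t) + c_2e^(t)cos(t)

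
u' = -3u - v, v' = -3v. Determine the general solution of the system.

u(t) = -c_1e^(-3t) - c_2te^(-3t) - 2c_2e^(-3t), v(t) = c_2e^(-3t)

Coefficient matrix A = [[-3, -1], [0, -3]].
Characteristic polynomial det(A - λI) = λ^2 + 6λ + 9 = 0.
Single eigenvalue λ = -3 with algebraic multiplicity 2.
Eigenvector v = (-1,0); generalized eigenvector w with (A-λI)w=v is (-2,1).
General solution: e^(-3t)[c_1·v + c_2·(t·v + w)].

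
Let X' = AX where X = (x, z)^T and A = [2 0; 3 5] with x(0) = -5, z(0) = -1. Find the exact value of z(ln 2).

-172

A = [[2,0],[3,5]]; eigenvalues λ = 5, 2.
Eigenvectors: (0,-1) for λ=5, (1,-1) for λ=2.
From the initial condition, c_1 = 6, c_2 = -5.
z(ln 2) = (6)(2^5)(-1) + (-5)(2^2)(-1) = -172.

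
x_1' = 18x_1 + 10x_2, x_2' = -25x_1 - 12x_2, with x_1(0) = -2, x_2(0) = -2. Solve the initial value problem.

Coefficient matrix A = [[18, 10], [-25, -12]].
Characteristic polynomial det(A - λI) = λ^2 - 6λ + 34 = 0.
Eigenvalues λ = 3 ± 5i (complex conjugate pair).
For λ=3+5i: an eigenvector is (1,-2) - i(-1,1) = (1 + i, -2 - i).
A real fundamental pair from Re and Im of e^((3+5i)t)v: X_1 = e^(3t)(cos(5t)·(1,-2) + sin(5t)·(-1,1)), X_2 = e^(3t)(sin(5t)·(1,-2) - cos(5t)·(-1,1)).
General solution: K_1X_1 + K_2X_2.
Applying x_1(0)=-2, x_2(0)=-2 gives K_1=4, K_2=-6.

x_1(t) = -10e^(3t)sin(5t) - 2e^(3t)cos(5t), x_2(t) = 16e^(3t)sin(5t) - 2e^(3t)cos(5t)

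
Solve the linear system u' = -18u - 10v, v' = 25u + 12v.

Coefficient matrix A = [[-18, -10], [25, 12]].
Characteristic polynomial det(A - λI) = λ^2 + 6λ + 34 = 0.
Eigenvalues λ = -3 ± 5i (complex conjugate pair).
For λ=-3+5i: an eigenvector is (-1,2) - i(-1,1) = (-1 + i, 2 - i).
A real fundamental pair from Re and Im of e^((-3+5i)t)v: X_1 = e^(-3t)(cos(5t)·(-1,2) + sin(5t)·(-1,1)), X_2 = e^(-3t)(sin(5t)·(-1,2) - cos(5t)·(-1,1)).
General solution: C_1X_1 + C_2X_2.

u(t) = -C_1e^(-3t)sin(5t) - C_1e^(-3t)cos(5t) - C_2e^(-3t)sin(5t) + C_2e^(-3t)cos(5t), v(t) = C_1e^(-3t)sin(5t) + 2C_1e^(-3t)cos(5t) + 2C_2e^(-3t)sin(5t) - C_2e^(-3t)cos(5t)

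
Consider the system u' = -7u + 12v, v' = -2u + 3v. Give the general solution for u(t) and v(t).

Coefficient matrix A = [[-7, 12], [-2, 3]].
Characteristic polynomial det(A - λI) = λ^2 + 4λ + 3 = 0.
Eigenvalues λ = -3, -1.
For λ=-3: (A-λI) row 1 is [-4, 12], so an eigenvector is (-3, -1).
For λ=-1: (A-λI) row 1 is [-6, 12], so an eigenvector is (2, 1).
General solution: c_1e^(-3t)(-3,-1) + c_2e^(-t)(2,1).

u(t) = -3c_1e^(-3t) + 2c_2e^(-t), v(t) = -c_1e^(-3t) + c_2e^(-t)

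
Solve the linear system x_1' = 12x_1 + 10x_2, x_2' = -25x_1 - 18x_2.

Coefficient matrix A = [[12, 10], [-25, -18]].
Characteristic polynomial det(A - λI) = λ^2 + 6λ + 34 = 0.
Eigenvalues λ = -3 ± 5i (complex conjugate pair).
For λ=-3+5i: an eigenvector is (1,-2) - i(-1,1) = (1 + i, -2 - i).
A real fundamental pair from Re and Im of e^((-3+5i)t)v: X_1 = e^(-3t)(cos(5t)·(1,-2) + sin(5t)·(-1,1)), X_2 = e^(-3t)(sin(5t)·(1,-2) - cos(5t)·(-1,1)).
General solution: K_1X_1 + K_2X_2.

x_1(t) = -K_1e^(-3t)sin(5t) + K_1e^(-3t)cos(5t) + K_2e^(-3t)sin(5t) + K_2e^(-3t)cos(5t), x_2(t) = K_1e^(-3t)sin(5t) - 2K_1e^(-3t)cos(5t) - 2K_2e^(-3t)sin(5t) - K_2e^(-3t)cos(5t)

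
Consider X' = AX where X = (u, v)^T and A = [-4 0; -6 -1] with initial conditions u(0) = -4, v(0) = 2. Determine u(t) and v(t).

Coefficient matrix A = [[-4, 0], [-6, -1]].
Characteristic polynomial det(A - λI) = λ^2 + 5λ + 4 = 0.
Eigenvalues λ = -1, -4.
For λ=-1: (A-λI) row 1 is [-3, 0], so an eigenvector is (0, 1).
For λ=-4: (A-λI) row 2 is [-6, 3], so an eigenvector is (1, 2).
General solution: K_1e^(-t)(0,1) + K_2e^(-4t)(1,2).
Applying u(0)=-4, v(0)=2 gives K_1=10, K_2=-4.

u(t) = -4e^(-4t), v(t) = 10e^(-t) - 8e^(-4t)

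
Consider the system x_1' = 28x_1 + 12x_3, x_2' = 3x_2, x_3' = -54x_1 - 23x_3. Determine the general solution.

x_1(t) = -4C_1e^(t) + C_3e^(4t), x_2(t) = C_2e^(3t), x_3(t) = 9C_1e^(t) - 2C_3e^(4t)

Coefficient matrix A = [[28, 0, 12], [0, 3, 0], [-54, 0, -23]].
det(A - λI) = 0 gives eigenvalues λ = 1, 3, 4.
For λ=1: eigenvector (-4,0,9).
For λ=3: eigenvector (0,1,0).
For λ=4: eigenvector (1,0,-2).
General solution: C_1e^(t)(-4,0,9) + C_2e^(3t)(0,1,0) + C_3e^(4t)(1,0,-2).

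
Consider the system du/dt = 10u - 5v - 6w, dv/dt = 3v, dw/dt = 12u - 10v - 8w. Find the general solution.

Coefficient matrix A = [[10, -5, -6], [0, 3, 0], [12, -10, -8]].
det(A - λI) = 0 gives eigenvalues λ = 4, 3, -2.
For λ=4: eigenvector (-1,0,-1).
For λ=3: eigenvector (-1,1,-2).
For λ=-2: eigenvector (1,0,2).
General solution: C_1e^(4t)(-1,0,-1) + C_2e^(3t)(-1,1,-2) + C_3e^(-2t)(1,0,2).

u(t) = -C_1e^(4t) - C_2e^(3t) + C_3e^(-2t), v(t) = C_2e^(3t), w(t) = -C_1e^(4t) - 2C_2e^(3t) + 2C_3e^(-2t)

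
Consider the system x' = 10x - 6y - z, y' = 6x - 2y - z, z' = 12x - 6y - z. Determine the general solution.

Coefficient matrix A = [[10, -6, -1], [6, -2, -1], [12, -6, -1]].
det(A - λI) = 0 gives eigenvalues λ = 2, 4, 1.
For λ=2: eigenvector (1,1,2).
For λ=4: eigenvector (-4,-3,-6).
For λ=1: eigenvector (1,1,3).
General solution: c_1e^(2t)(1,1,2) + c_2e^(4t)(-4,-3,-6) + c_3e^(t)(1,1,3).

x(t) = c_1e^(2t) - 4c_2e^(4t) + c_3e^(t), y(t) = c_1e^(2t) - 3c_2e^(4t) + c_3e^(t), z(t) = 2c_1e^(2t) - 6c_2e^(4t) + 3c_3e^(t)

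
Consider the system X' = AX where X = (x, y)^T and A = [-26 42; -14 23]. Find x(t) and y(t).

x(t) = -2K_1e^(-5t) + 3K_2e^(2t), y(t) = -K_1e^(-5t) + 2K_2e^(2t)

Coefficient matrix A = [[-26, 42], [-14, 23]].
Characteristic polynomial det(A - λI) = λ^2 + 3λ - 10 = 0.
Eigenvalues λ = -5, 2.
For λ=-5: (A-λI) row 1 is [-21, 42], so an eigenvector is (-2, -1).
For λ=2: (A-λI) row 1 is [-28, 42], so an eigenvector is (3, 2).
General solution: K_1e^(-5t)(-2,-1) + K_2e^(2t)(3,2).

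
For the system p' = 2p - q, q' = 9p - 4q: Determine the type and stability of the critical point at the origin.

A = [[2,-1],[9,-4]]; det(A-λI) = λ^2 + 2λ + 1.
repeated λ = -1 with a single eigenvector.

stable improper node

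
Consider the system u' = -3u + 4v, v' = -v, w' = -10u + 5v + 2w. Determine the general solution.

u(t) = K_1e^(-3t) + 2K_2e^(-t), v(t) = K_2e^(-t), w(t) = 2K_1e^(-3t) + 5K_2e^(-t) + K_3e^(2t)

Coefficient matrix A = [[-3, 4, 0], [0, -1, 0], [-10, 5, 2]].
det(A - λI) = 0 gives eigenvalues λ = -3, -1, 2.
For λ=-3: eigenvector (1,0,2).
For λ=-1: eigenvector (2,1,5).
For λ=2: eigenvector (0,0,1).
General solution: K_1e^(-3t)(1,0,2) + K_2e^(-t)(2,1,5) + K_3e^(2t)(0,0,1).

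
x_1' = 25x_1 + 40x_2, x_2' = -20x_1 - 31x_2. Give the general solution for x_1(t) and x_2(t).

Coefficient matrix A = [[25, 40], [-20, -31]].
Characteristic polynomial det(A - λI) = λ^2 + 6λ + 25 = 0.
Eigenvalues λ = -3 ± 4i (complex conjugate pair).
For λ=-3+4i: an eigenvector is (-3,2) - i(-1,1) = (-3 + i, 2 - i).
A real fundamental pair from Re and Im of e^((-3+4i)t)v: X_1 = e^(-3t)(cos(4t)·(-3,2) + sin(4t)·(-1,1)), X_2 = e^(-3t)(sin(4t)·(-3,2) - cos(4t)·(-1,1)).
General solution: c_1X_1 + c_2X_2.

x_1(t) = -c_1e^(-3t)sin(4t) - 3c_1e^(-3t)cos(4t) - 3c_2e^(-3t)sin(4t) + c_2e^(-3t)cos(4t), x_2(t) = c_1e^(-3t)sin(4t) + 2c_1e^(-3t)cos(4t) + 2c_2e^(-3t)sin(4t) - c_2e^(-3t)cos(4t)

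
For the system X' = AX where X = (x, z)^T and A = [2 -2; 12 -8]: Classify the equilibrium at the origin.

A = [[2,-2],[12,-8]]; det(A-λI) = λ^2 + 6λ + 8.
λ = -2, -4: both negative.

stable node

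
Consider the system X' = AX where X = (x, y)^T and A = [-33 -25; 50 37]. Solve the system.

Coefficient matrix A = [[-33, -25], [50, 37]].
Characteristic polynomial det(A - λI) = λ^2 - 4λ + 29 = 0.
Eigenvalues λ = 2 ± 5i (complex conjugate pair).
For λ=2+5i: an eigenvector is (-1,1) - i(2,-3) = (-1 - 2i, 1 + 3i).
A real fundamental pair from Re and Im of e^((2+5i)t)v: X_1 = e^(2t)(cos(5t)·(-1,1) + sin(5t)·(2,-3)), X_2 = e^(2t)(sin(5t)·(-1,1) - cos(5t)·(2,-3)).
General solution: c_1X_1 + c_2X_2.

x(t) = 2c_1e^(2t)sin(5t) - c_1e^(2t)cos(5t) - c_2e^(2t)sin(5t) - 2c_2e^(2t)cos(5t), y(t) = -3c_1e^(2t)sin(5t) + c_1e^(2t)cos(5t) + c_2e^(2t)sin(5t) + 3c_2e^(2t)cos(5t)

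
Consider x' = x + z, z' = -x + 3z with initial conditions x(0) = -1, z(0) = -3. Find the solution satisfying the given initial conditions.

x(t) = -2te^(2t) - e^(2t), z(t) = -2te^(2t) - 3e^(2t)

Coefficient matrix A = [[1, 1], [-1, 3]].
Characteristic polynomial det(A - λI) = λ^2 - 4λ + 4 = 0.
Single eigenvalue λ = 2 with algebraic multiplicity 2.
Eigenvector v = (-1,-1); generalized eigenvector w with (A-λI)w=v is (-1,-2).
General solution: e^(2t)[c_1·v + c_2·(t·v + w)].
Applying x(0)=-1, z(0)=-3 gives c_1=-1, c_2=2.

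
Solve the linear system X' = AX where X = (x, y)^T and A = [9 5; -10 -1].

Coefficient matrix A = [[9, 5], [-10, -1]].
Characteristic polynomial det(A - λI) = λ^2 - 8λ + 41 = 0.
Eigenvalues λ = 4 ± 5i (complex conjugate pair).
For λ=4+5i: an eigenvector is (1,-1) - i(0,-1) = (1, -1 + i).
A real fundamental pair from Re and Im of e^((4+5i)t)v: X_1 = e^(4t)(cos(5t)·(1,-1) + sin(5t)·(0,-1)), X_2 = e^(4t)(sin(5t)·(1,-1) - cos(5t)·(0,-1)).
General solution: K_1X_1 + K_2X_2.

x(t) = K_1e^(4t)cos(5t) + K_2e^(4t)sin(5t), y(t) = -K_1e^(4t)sin(5t) - K_1e^(4t)cos(5t) - K_2e^(4t)sin(5t) + K_2e^(4t)cos(5t)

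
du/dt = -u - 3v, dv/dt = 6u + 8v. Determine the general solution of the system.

u(t) = -C_1e^(5t) - C_2e^(2t), v(t) = 2C_1e^(5t) + C_2e^(2t)

Coefficient matrix A = [[-1, -3], [6, 8]].
Characteristic polynomial det(A - λI) = λ^2 - 7λ + 10 = 0.
Eigenvalues λ = 5, 2.
For λ=5: (A-λI) row 1 is [-6, -3], so an eigenvector is (-1, 2).
For λ=2: (A-λI) row 1 is [-3, -3], so an eigenvector is (-1, 1).
General solution: C_1e^(5t)(-1,2) + C_2e^(2t)(-1,1).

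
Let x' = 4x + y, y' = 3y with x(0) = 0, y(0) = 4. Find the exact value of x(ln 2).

A = [[4,1],[0,3]]; eigenvalues λ = 3, 4.
Eigenvectors: (-1,1) for λ=3, (-1,0) for λ=4.
From the initial condition, c_1 = 4, c_2 = -4.
x(ln 2) = (4)(2^3)(-1) + (-4)(2^4)(-1) = 32.

32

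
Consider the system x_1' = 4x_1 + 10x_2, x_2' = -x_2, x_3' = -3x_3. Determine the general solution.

Coefficient matrix A = [[4, 10, 0], [0, -1, 0], [0, 0, -3]].
det(A - λI) = 0 gives eigenvalues λ = 4, -1, -3.
For λ=4: eigenvector (1,0,0).
For λ=-1: eigenvector (-2,1,0).
For λ=-3: eigenvector (0,0,1).
General solution: K_1e^(4t)(1,0,0) + K_2e^(-t)(-2,1,0) + K_3e^(-3t)(0,0,1).

x_1(t) = K_1e^(4t) - 2K_2e^(-t), x_2(t) = K_2e^(-t), x_3(t) = K_3e^(-3t)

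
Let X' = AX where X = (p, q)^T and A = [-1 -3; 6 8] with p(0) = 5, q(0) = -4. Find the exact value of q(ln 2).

40

A = [[-1,-3],[6,8]]; eigenvalues λ = 5, 2.
Eigenvectors: (1,-2) for λ=5, (-1,1) for λ=2.
From the initial condition, c_1 = -1, c_2 = -6.
q(ln 2) = (-1)(2^5)(-2) + (-6)(2^2)(1) = 40.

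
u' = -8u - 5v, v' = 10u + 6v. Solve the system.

u(t) = -2c_1e^(-t)sin(t) + c_1e^(-t)cos(t) + c_2e^(-t)sin(t) + 2c_2e^(-t)cos(t), v(t) = 3c_1e^(-t)sin(t) - c_1e^(-t)cos(t) - c_2e^(-t)sin(t) - 3c_2e^(-t)cos(t)

Coefficient matrix A = [[-8, -5], [10, 6]].
Characteristic polynomial det(A - λI) = λ^2 + 2λ + 2 = 0.
Eigenvalues λ = -1 ± i (complex conjugate pair).
For λ=-1+i: an eigenvector is (1,-1) - i(-2,3) = (1 + 2i, -1 - 3i).
A real fundamental pair from Re and Im of e^((-1+i)t)v: X_1 = e^(-t)(cos(t)·(1,-1) + sin(t)·(-2,3)), X_2 = e^(-t)(sin(t)·(1,-1) - cos(t)·(-2,3)).
General solution: c_1X_1 + c_2X_2.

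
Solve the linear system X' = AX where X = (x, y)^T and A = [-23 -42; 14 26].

x(t) = -3C_1e^(5t) + 2C_2e^(-2t), y(t) = 2C_1e^(5t) - C_2e^(-2t)

Coefficient matrix A = [[-23, -42], [14, 26]].
Characteristic polynomial det(A - λI) = λ^2 - 3λ - 10 = 0.
Eigenvalues λ = 5, -2.
For λ=5: (A-λI) row 1 is [-28, -42], so an eigenvector is (-3, 2).
For λ=-2: (A-λI) row 1 is [-21, -42], so an eigenvector is (2, -1).
General solution: C_1e^(5t)(-3,2) + C_2e^(-2t)(2,-1).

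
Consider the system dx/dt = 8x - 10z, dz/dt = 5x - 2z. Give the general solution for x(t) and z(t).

x(t) = -C_1e^(3t)sin(5t) + C_1e^(3t)cos(5t) + C_2e^(3t)sin(5t) + C_2e^(3t)cos(5t), z(t) = C_1e^(3t)cos(5t) + C_2e^(3t)sin(5t)

Coefficient matrix A = [[8, -10], [5, -2]].
Characteristic polynomial det(A - λI) = λ^2 - 6λ + 34 = 0.
Eigenvalues λ = 3 ± 5i (complex conjugate pair).
For λ=3+5i: an eigenvector is (1,1) - i(-1,0) = (1 + i, 1).
A real fundamental pair from Re and Im of e^((3+5i)t)v: X_1 = e^(3t)(cos(5t)·(1,1) + sin(5t)·(-1,0)), X_2 = e^(3t)(sin(5t)·(1,1) - cos(5t)·(-1,0)).
General solution: C_1X_1 + C_2X_2.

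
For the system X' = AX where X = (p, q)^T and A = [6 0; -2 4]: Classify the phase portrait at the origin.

unstable node

A = [[6,0],[-2,4]]; det(A-λI) = λ^2 - 10λ + 24.
λ = 6, 4: both positive.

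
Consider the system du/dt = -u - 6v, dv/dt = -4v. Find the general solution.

Coefficient matrix A = [[-1, -6], [0, -4]].
Characteristic polynomial det(A - λI) = λ^2 + 5λ + 4 = 0.
Eigenvalues λ = -1, -4.
For λ=-1: (A-λI) row 1 is [0, -6], so an eigenvector is (1, 0).
For λ=-4: (A-λI) row 1 is [3, -6], so an eigenvector is (-2, -1).
General solution: C_1e^(-t)(1,0) + C_2e^(-4t)(-2,-1).

u(t) = C_1e^(-t) - 2C_2e^(-4t), v(t) = -C_2e^(-4t)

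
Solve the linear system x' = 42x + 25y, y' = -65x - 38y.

x(t) = 2C_1e^(2t)sin(5t) - C_1e^(2t)cos(5t) - C_2e^(2t)sin(5t) - 2C_2e^(2t)cos(5t), y(t) = -3C_1e^(2t)sin(5t) + 2C_1e^(2t)cos(5t) + 2C_2e^(2t)sin(5t) + 3C_2e^(2t)cos(5t)

Coefficient matrix A = [[42, 25], [-65, -38]].
Characteristic polynomial det(A - λI) = λ^2 - 4λ + 29 = 0.
Eigenvalues λ = 2 ± 5i (complex conjugate pair).
For λ=2+5i: an eigenvector is (-1,2) - i(2,-3) = (-1 - 2i, 2 + 3i).
A real fundamental pair from Re and Im of e^((2+5i)t)v: X_1 = e^(2t)(cos(5t)·(-1,2) + sin(5t)·(2,-3)), X_2 = e^(2t)(sin(5t)·(-1,2) - cos(5t)·(2,-3)).
General solution: C_1X_1 + C_2X_2.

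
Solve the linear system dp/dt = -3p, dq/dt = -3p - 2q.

p(t) = C_2e^(-3t), q(t) = C_1e^(-2t) + 3C_2e^(-3t)

Coefficient matrix A = [[-3, 0], [-3, -2]].
Characteristic polynomial det(A - λI) = λ^2 + 5λ + 6 = 0.
Eigenvalues λ = -2, -3.
For λ=-2: (A-λI) row 1 is [-1, 0], so an eigenvector is (0, 1).
For λ=-3: (A-λI) row 2 is [-3, 1], so an eigenvector is (1, 3).
General solution: C_1e^(-2t)(0,1) + C_2e^(-3t)(1,3).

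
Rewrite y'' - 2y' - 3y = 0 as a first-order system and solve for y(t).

Let x_1 = y, x_2 = y'. Then x_1' = x_2 and x_2' = 3x_1 + 2x_2.
A = [[0,1],[3,2]]; det(A-λI) = λ^2 - 2λ - 3.
Eigenvalues λ = 3, -1 with eigenvectors (1,3), (1,-1).

y(t) = K_1e^(3t) + K_2e^(-t)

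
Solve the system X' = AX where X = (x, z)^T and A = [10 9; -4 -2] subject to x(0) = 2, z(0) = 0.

Coefficient matrix A = [[10, 9], [-4, -2]].
Characteristic polynomial det(A - λI) = λ^2 - 8λ + 16 = 0.
Single eigenvalue λ = 4 with algebraic multiplicity 2.
Eigenvector v = (-3,2); generalized eigenvector w with (A-λI)w=v is (-2,1).
General solution: e^(4t)[C_1·v + C_2·(t·v + w)].
Applying x(0)=2, z(0)=0 gives C_1=2, C_2=-4.

x(t) = 12te^(4t) + 2e^(4t), z(t) = -8te^(4t)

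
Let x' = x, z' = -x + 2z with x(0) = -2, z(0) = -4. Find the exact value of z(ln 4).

A = [[1,0],[-1,2]]; eigenvalues λ = 2, 1.
Eigenvectors: (0,-1) for λ=2, (1,1) for λ=1.
From the initial condition, c_1 = 2, c_2 = -2.
z(ln 4) = (2)(4^2)(-1) + (-2)(4^1)(1) = -40.

-40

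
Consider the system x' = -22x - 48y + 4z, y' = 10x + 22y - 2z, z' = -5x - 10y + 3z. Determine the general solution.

x(t) = 4K_1e^(3t) - 2K_2e^(2t) + 5K_3e^(-2t), y(t) = -2K_1e^(3t) + K_2e^(2t) - 2K_3e^(-2t), z(t) = K_1e^(3t) + K_3e^(-2t)

Coefficient matrix A = [[-22, -48, 4], [10, 22, -2], [-5, -10, 3]].
det(A - λI) = 0 gives eigenvalues λ = 3, 2, -2.
For λ=3: eigenvector (4,-2,1).
For λ=2: eigenvector (-2,1,0).
For λ=-2: eigenvector (5,-2,1).
General solution: K_1e^(3t)(4,-2,1) + K_2e^(2t)(-2,1,0) + K_3e^(-2t)(5,-2,1).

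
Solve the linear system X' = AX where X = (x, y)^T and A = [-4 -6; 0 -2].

x(t) = -K_1e^(-4t) - 3K_2e^(-2t), y(t) = K_2e^(-2t)

Coefficient matrix A = [[-4, -6], [0, -2]].
Characteristic polynomial det(A - λI) = λ^2 + 6λ + 8 = 0.
Eigenvalues λ = -4, -2.
For λ=-4: (A-λI) row 1 is [0, -6], so an eigenvector is (-1, 0).
For λ=-2: (A-λI) row 1 is [-2, -6], so an eigenvector is (-3, 1).
General solution: K_1e^(-4t)(-1,0) + K_2e^(-2t)(-3,1).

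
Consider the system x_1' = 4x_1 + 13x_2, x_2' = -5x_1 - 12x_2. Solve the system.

Coefficient matrix A = [[4, 13], [-5, -12]].
Characteristic polynomial det(A - λI) = λ^2 + 8λ + 17 = 0.
Eigenvalues λ = -4 ± i (complex conjugate pair).
For λ=-4+i: an eigenvector is (-3,2) - i(2,-1) = (-3 - 2i, 2 + i).
A real fundamental pair from Re and Im of e^((-4+i)t)v: X_1 = e^(-4t)(cos(t)·(-3,2) + sin(t)·(2,-1)), X_2 = e^(-4t)(sin(t)·(-3,2) - cos(t)·(2,-1)).
General solution: C_1X_1 + C_2X_2.

x_1(t) = 2C_1e^(-4t)sin(t) - 3C_1e^(-4t)cos(t) - 3C_2e^(-4t)sin(t) - 2C_2e^(-4t)cos(t), x_2(t) = -C_1e^(-4t)sin(t) + 2C_1e^(-4t)cos(t) + 2C_2e^(-4t)sin(t) + C_2e^(-4t)cos(t)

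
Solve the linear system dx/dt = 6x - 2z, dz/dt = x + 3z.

x(t) = 2c_1e^(5t) + c_2e^(4t), z(t) = c_1e^(5t) + c_2e^(4t)

Coefficient matrix A = [[6, -2], [1, 3]].
Characteristic polynomial det(A - λI) = λ^2 - 9λ + 20 = 0.
Eigenvalues λ = 5, 4.
For λ=5: (A-λI) row 1 is [1, -2], so an eigenvector is (2, 1).
For λ=4: (A-λI) row 1 is [2, -2], so an eigenvector is (1, 1).
General solution: c_1e^(5t)(2,1) + c_2e^(4t)(1,1).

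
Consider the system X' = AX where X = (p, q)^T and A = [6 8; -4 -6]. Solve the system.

Coefficient matrix A = [[6, 8], [-4, -6]].
Characteristic polynomial det(A - λI) = λ^2 - 4 = 0.
Eigenvalues λ = -2, 2.
For λ=-2: (A-λI) row 1 is [8, 8], so an eigenvector is (1, -1).
For λ=2: (A-λI) row 1 is [4, 8], so an eigenvector is (-2, 1).
General solution: K_1e^(-2t)(1,-1) + K_2e^(2t)(-2,1).

p(t) = K_1e^(-2t) - 2K_2e^(2t), q(t) = -K_1e^(-2t) + K_2e^(2t)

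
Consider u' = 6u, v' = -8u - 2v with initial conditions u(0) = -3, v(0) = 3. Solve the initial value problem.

Coefficient matrix A = [[6, 0], [-8, -2]].
Characteristic polynomial det(A - λI) = λ^2 - 4λ - 12 = 0.
Eigenvalues λ = -2, 6.
For λ=-2: (A-λI) row 1 is [8, 0], so an eigenvector is (0, -1).
For λ=6: (A-λI) row 2 is [-8, -8], so an eigenvector is (-1, 1).
General solution: c_1e^(-2t)(0,-1) + c_2e^(6t)(-1,1).
Applying u(0)=-3, v(0)=3 gives c_1=0, c_2=3.

u(t) = -3e^(6t), v(t) = 3e^(6t)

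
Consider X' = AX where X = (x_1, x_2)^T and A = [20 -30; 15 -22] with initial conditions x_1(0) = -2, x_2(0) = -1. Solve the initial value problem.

Coefficient matrix A = [[20, -30], [15, -22]].
Characteristic polynomial det(A - λI) = λ^2 + 2λ + 10 = 0.
Eigenvalues λ = -1 ± 3i (complex conjugate pair).
For λ=-1+3i: an eigenvector is (-3,-2) - i(-1,-1) = (-3 + i, -2 + i).
A real fundamental pair from Re and Im of e^((-1+3i)t)v: X_1 = e^(-t)(cos(3t)·(-3,-2) + sin(3t)·(-1,-1)), X_2 = e^(-t)(sin(3t)·(-3,-2) - cos(3t)·(-1,-1)).
General solution: C_1X_1 + C_2X_2.
Applying x_1(0)=-2, x_2(0)=-1 gives C_1=1, C_2=1.

x_1(t) = -4e^(-t)sin(3t) - 2e^(-t)cos(3t), x_2(t) = -3e^(-t)sin(3t) - e^(-t)cos(3t)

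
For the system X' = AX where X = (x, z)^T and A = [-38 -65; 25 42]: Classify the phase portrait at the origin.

A = [[-38,-65],[25,42]]; det(A-λI) = λ^2 - 4λ + 29.
λ = 2 ± 5i: positive real part.

unstable spiral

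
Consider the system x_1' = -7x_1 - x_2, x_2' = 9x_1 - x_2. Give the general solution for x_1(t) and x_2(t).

Coefficient matrix A = [[-7, -1], [9, -1]].
Characteristic polynomial det(A - λI) = λ^2 + 8λ + 16 = 0.
Single eigenvalue λ = -4 with algebraic multiplicity 2.
Eigenvector v = (-1,3); generalized eigenvector w with (A-λI)w=v is (1,-2).
General solution: e^(-4t)[K_1·v + K_2·(t·v + w)].

x_1(t) = -K_1e^(-4t) - K_2te^(-4t) + K_2e^(-4t), x_2(t) = 3K_1e^(-4t) + 3K_2te^(-4t) - 2K_2e^(-4t)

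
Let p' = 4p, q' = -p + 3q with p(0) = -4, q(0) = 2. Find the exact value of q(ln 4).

896

A = [[4,0],[-1,3]]; eigenvalues λ = 3, 4.
Eigenvectors: (0,1) for λ=3, (-1,1) for λ=4.
From the initial condition, c_1 = -2, c_2 = 4.
q(ln 4) = (-2)(4^3)(1) + (4)(4^4)(1) = 896.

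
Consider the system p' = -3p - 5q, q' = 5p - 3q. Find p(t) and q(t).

Coefficient matrix A = [[-3, -5], [5, -3]].
Characteristic polynomial det(A - λI) = λ^2 + 6λ + 34 = 0.
Eigenvalues λ = -3 ± 5i (complex conjugate pair).
For λ=-3+5i: an eigenvector is (0,-1) - i(1,0) = (0 - i, -1).
A real fundamental pair from Re and Im of e^((-3+5i)t)v: X_1 = e^(-3t)(cos(5t)·(0,-1) + sin(5t)·(1,0)), X_2 = e^(-3t)(sin(5t)·(0,-1) - cos(5t)·(1,0)).
General solution: C_1X_1 + C_2X_2.

p(t) = C_1e^(-3t)sin(5t) - C_2e^(-3t)cos(5t), q(t) = -C_1e^(-3t)cos(5t) - C_2e^(-3t)sin(5t)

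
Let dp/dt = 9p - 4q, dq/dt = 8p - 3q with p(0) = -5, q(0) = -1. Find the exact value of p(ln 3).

-2175

A = [[9,-4],[8,-3]]; eigenvalues λ = 5, 1.
Eigenvectors: (-1,-1) for λ=5, (-1,-2) for λ=1.
From the initial condition, c_1 = 9, c_2 = -4.
p(ln 3) = (9)(3^5)(-1) + (-4)(3^1)(-1) = -2175.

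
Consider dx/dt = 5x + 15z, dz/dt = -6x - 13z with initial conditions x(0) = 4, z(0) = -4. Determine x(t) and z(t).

x(t) = -8e^(-4t)sin(3t) + 4e^(-4t)cos(3t), z(t) = 4e^(-4t)sin(3t) - 4e^(-4t)cos(3t)

Coefficient matrix A = [[5, 15], [-6, -13]].
Characteristic polynomial det(A - λI) = λ^2 + 8λ + 25 = 0.
Eigenvalues λ = -4 ± 3i (complex conjugate pair).
For λ=-4+3i: an eigenvector is (-1,1) - i(2,-1) = (-1 - 2i, 1 + i).
A real fundamental pair from Re and Im of e^((-4+3i)t)v: X_1 = e^(-4t)(cos(3t)·(-1,1) + sin(3t)·(2,-1)), X_2 = e^(-4t)(sin(3t)·(-1,1) - cos(3t)·(2,-1)).
General solution: c_1X_1 + c_2X_2.
Applying x(0)=4, z(0)=-4 gives c_1=-4, c_2=0.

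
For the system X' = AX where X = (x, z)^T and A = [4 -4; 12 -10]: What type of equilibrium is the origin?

stable node

A = [[4,-4],[12,-10]]; det(A-λI) = λ^2 + 6λ + 8.
λ = -2, -4: both negative.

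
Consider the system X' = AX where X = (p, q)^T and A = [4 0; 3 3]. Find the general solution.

Coefficient matrix A = [[4, 0], [3, 3]].
Characteristic polynomial det(A - λI) = λ^2 - 7λ + 12 = 0.
Eigenvalues λ = 3, 4.
For λ=3: (A-λI) row 1 is [1, 0], so an eigenvector is (0, 1).
For λ=4: (A-λI) row 2 is [3, -1], so an eigenvector is (1, 3).
General solution: C_1e^(3t)(0,1) + C_2e^(4t)(1,3).

p(t) = C_2e^(4t), q(t) = C_1e^(3t) + 3C_2e^(4t)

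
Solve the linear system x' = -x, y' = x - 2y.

x(t) = -c_1e^(-t), y(t) = -c_1e^(-t) + c_2e^(-2t)

Coefficient matrix A = [[-1, 0], [1, -2]].
Characteristic polynomial det(A - λI) = λ^2 + 3λ + 2 = 0.
Eigenvalues λ = -1, -2.
For λ=-1: (A-λI) row 2 is [1, -1], so an eigenvector is (-1, -1).
For λ=-2: (A-λI) row 1 is [1, 0], so an eigenvector is (0, 1).
General solution: c_1e^(-t)(-1,-1) + c_2e^(-2t)(0,1).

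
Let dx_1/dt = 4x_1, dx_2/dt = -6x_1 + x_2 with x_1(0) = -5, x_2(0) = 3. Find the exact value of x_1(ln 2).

-80

A = [[4,0],[-6,1]]; eigenvalues λ = 1, 4.
Eigenvectors: (0,-1) for λ=1, (-1,2) for λ=4.
From the initial condition, c_1 = 7, c_2 = 5.
x_1(ln 2) = (7)(2^1)(0) + (5)(2^4)(-1) = -80.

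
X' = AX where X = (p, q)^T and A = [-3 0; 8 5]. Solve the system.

Coefficient matrix A = [[-3, 0], [8, 5]].
Characteristic polynomial det(A - λI) = λ^2 - 2λ - 15 = 0.
Eigenvalues λ = -3, 5.
For λ=-3: (A-λI) row 2 is [8, 8], so an eigenvector is (-1, 1).
For λ=5: (A-λI) row 1 is [-8, 0], so an eigenvector is (0, 1).
General solution: c_1e^(-3t)(-1,1) + c_2e^(5t)(0,1).

p(t) = -c_1e^(-3t), q(t) = c_1e^(-3t) + c_2e^(5t)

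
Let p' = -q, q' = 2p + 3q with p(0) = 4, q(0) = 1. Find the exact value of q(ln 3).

A = [[0,-1],[2,3]]; eigenvalues λ = 1, 2.
Eigenvectors: (1,-1) for λ=1, (-1,2) for λ=2.
From the initial condition, c_1 = 9, c_2 = 5.
q(ln 3) = (9)(3^1)(-1) + (5)(3^2)(2) = 63.

63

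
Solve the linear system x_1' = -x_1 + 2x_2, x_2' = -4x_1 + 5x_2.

x_1(t) = K_1e^(3t) + K_2e^(t), x_2(t) = 2K_1e^(3t) + K_2e^(t)

Coefficient matrix A = [[-1, 2], [-4, 5]].
Characteristic polynomial det(A - λI) = λ^2 - 4λ + 3 = 0.
Eigenvalues λ = 3, 1.
For λ=3: (A-λI) row 1 is [-4, 2], so an eigenvector is (1, 2).
For λ=1: (A-λI) row 1 is [-2, 2], so an eigenvector is (1, 1).
General solution: K_1e^(3t)(1,2) + K_2e^(t)(1,1).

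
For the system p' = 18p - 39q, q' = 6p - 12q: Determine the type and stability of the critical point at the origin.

A = [[18,-39],[6,-12]]; det(A-λI) = λ^2 - 6λ + 18.
λ = 3 ± 3i: positive real part.

unstable spiral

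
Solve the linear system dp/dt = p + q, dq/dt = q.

Coefficient matrix A = [[1, 1], [0, 1]].
Characteristic polynomial det(A - λI) = λ^2 - 2λ + 1 = 0.
Single eigenvalue λ = 1 with algebraic multiplicity 2.
Eigenvector v = (1,0); generalized eigenvector w with (A-λI)w=v is (-2,1).
General solution: e^(t)[C_1·v + C_2·(t·v + w)].

p(t) = C_1e^(t) + C_2te^(t) - 2C_2e^(t), q(t) = C_2e^(t)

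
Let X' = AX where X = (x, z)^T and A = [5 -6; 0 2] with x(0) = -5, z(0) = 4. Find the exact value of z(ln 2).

16

A = [[5,-6],[0,2]]; eigenvalues λ = 2, 5.
Eigenvectors: (2,1) for λ=2, (-1,0) for λ=5.
From the initial condition, c_1 = 4, c_2 = 13.
z(ln 2) = (4)(2^2)(1) + (13)(2^5)(0) = 16.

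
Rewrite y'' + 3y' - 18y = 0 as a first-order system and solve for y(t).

y(t) = C_1e^(-6t) + C_2e^(3t)

Let x_1 = y, x_2 = y'. Then x_1' = x_2 and x_2' = 18x_1 - 3x_2.
A = [[0,1],[18,-3]]; det(A-λI) = λ^2 + 3λ - 18.
Eigenvalues λ = -6, 3 with eigenvectors (1,-6), (1,3).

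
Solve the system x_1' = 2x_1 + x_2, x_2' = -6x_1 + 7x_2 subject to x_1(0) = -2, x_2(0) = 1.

Coefficient matrix A = [[2, 1], [-6, 7]].
Characteristic polynomial det(A - λI) = λ^2 - 9λ + 20 = 0.
Eigenvalues λ = 5, 4.
For λ=5: (A-λI) row 1 is [-3, 1], so an eigenvector is (-1, -3).
For λ=4: (A-λI) row 1 is [-2, 1], so an eigenvector is (-1, -2).
General solution: C_1e^(5t)(-1,-3) + C_2e^(4t)(-1,-2).
Applying x_1(0)=-2, x_2(0)=1 gives C_1=-5, C_2=7.

x_1(t) = 5e^(5t) - 7e^(4t), x_2(t) = 15e^(5t) - 14e^(4t)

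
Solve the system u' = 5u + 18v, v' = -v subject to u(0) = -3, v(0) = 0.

Coefficient matrix A = [[5, 18], [0, -1]].
Characteristic polynomial det(A - λI) = λ^2 - 4λ - 5 = 0.
Eigenvalues λ = -1, 5.
For λ=-1: (A-λI) row 1 is [6, 18], so an eigenvector is (-3, 1).
For λ=5: (A-λI) row 1 is [0, 18], so an eigenvector is (1, 0).
General solution: C_1e^(-t)(-3,1) + C_2e^(5t)(1,0).
Applying u(0)=-3, v(0)=0 gives C_1=0, C_2=-3.

u(t) = -3e^(5t), v(t) = 0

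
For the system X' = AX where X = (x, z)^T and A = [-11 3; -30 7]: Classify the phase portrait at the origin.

stable spiral

A = [[-11,3],[-30,7]]; det(A-λI) = λ^2 + 4λ + 13.
λ = -2 ± 3i: negative real part.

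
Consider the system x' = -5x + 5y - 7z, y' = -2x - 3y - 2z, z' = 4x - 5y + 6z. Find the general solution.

Coefficient matrix A = [[-5, 5, -7], [-2, -3, -2], [4, -5, 6]].
det(A - λI) = 0 gives eigenvalues λ = 2, -3, -1.
For λ=2: eigenvector (-1,0,1).
For λ=-3: eigenvector (-1,1,1).
For λ=-1: eigenvector (-4,1,3).
General solution: c_1e^(2t)(-1,0,1) + c_2e^(-3t)(-1,1,1) + c_3e^(-t)(-4,1,3).

x(t) = -c_1e^(2t) - c_2e^(-3t) - 4c_3e^(-t), y(t) = c_2e^(-3t) + c_3e^(-t), z(t) = c_1e^(2t) + c_2e^(-3t) + 3c_3e^(-t)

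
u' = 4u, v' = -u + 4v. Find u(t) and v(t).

Coefficient matrix A = [[4, 0], [-1, 4]].
Characteristic polynomial det(A - λI) = λ^2 - 8λ + 16 = 0.
Single eigenvalue λ = 4 with algebraic multiplicity 2.
Eigenvector v = (0,1); generalized eigenvector w with (A-λI)w=v is (-1,0).
General solution: e^(4t)[K_1·v + K_2·(t·v + w)].

u(t) = -K_2e^(4t), v(t) = K_1e^(4t) + K_2te^(4t)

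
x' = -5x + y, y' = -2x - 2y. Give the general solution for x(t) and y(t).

Coefficient matrix A = [[-5, 1], [-2, -2]].
Characteristic polynomial det(A - λI) = λ^2 + 7λ + 12 = 0.
Eigenvalues λ = -3, -4.
For λ=-3: (A-λI) row 1 is [-2, 1], so an eigenvector is (1, 2).
For λ=-4: (A-λI) row 1 is [-1, 1], so an eigenvector is (1, 1).
General solution: c_1e^(-3t)(1,2) + c_2e^(-4t)(1,1).

x(t) = c_1e^(-3t) + c_2e^(-4t), y(t) = 2c_1e^(-3t) + c_2e^(-4t)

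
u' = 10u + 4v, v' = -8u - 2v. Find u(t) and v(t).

Coefficient matrix A = [[10, 4], [-8, -2]].
Characteristic polynomial det(A - λI) = λ^2 - 8λ + 12 = 0.
Eigenvalues λ = 2, 6.
For λ=2: (A-λI) row 1 is [8, 4], so an eigenvector is (-1, 2).
For λ=6: (A-λI) row 1 is [4, 4], so an eigenvector is (1, -1).
General solution: C_1e^(2t)(-1,2) + C_2e^(6t)(1,-1).

u(t) = -C_1e^(2t) + C_2e^(6t), v(t) = 2C_1e^(2t) - C_2e^(6t)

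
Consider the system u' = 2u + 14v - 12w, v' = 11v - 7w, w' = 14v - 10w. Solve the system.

Coefficient matrix A = [[2, 14, -12], [0, 11, -7], [0, 14, -10]].
det(A - λI) = 0 gives eigenvalues λ = 4, -3, 2.
For λ=4: eigenvector (1,1,1).
For λ=-3: eigenvector (-2,-1,-2).
For λ=2: eigenvector (-1,0,0).
General solution: K_1e^(4t)(1,1,1) + K_2e^(-3t)(-2,-1,-2) + K_3e^(2t)(-1,0,0).

u(t) = K_1e^(4t) - 2K_2e^(-3t) - K_3e^(2t), v(t) = K_1e^(4t) - K_2e^(-3t), w(t) = K_1e^(4t) - 2K_2e^(-3t)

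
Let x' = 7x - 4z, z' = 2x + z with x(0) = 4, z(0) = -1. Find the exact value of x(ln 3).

A = [[7,-4],[2,1]]; eigenvalues λ = 3, 5.
Eigenvectors: (-1,-1) for λ=3, (2,1) for λ=5.
From the initial condition, c_1 = 6, c_2 = 5.
x(ln 3) = (6)(3^3)(-1) + (5)(3^5)(2) = 2268.

2268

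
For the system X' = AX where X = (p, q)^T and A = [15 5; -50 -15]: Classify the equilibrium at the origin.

center

A = [[15,5],[-50,-15]]; det(A-λI) = λ^2 + 25.
λ = 0 ± 5i: zero real part.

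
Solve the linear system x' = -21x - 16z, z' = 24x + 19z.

x(t) = C_1e^(-5t) - 2C_2e^(3t), z(t) = -C_1e^(-5t) + 3C_2e^(3t)

Coefficient matrix A = [[-21, -16], [24, 19]].
Characteristic polynomial det(A - λI) = λ^2 + 2λ - 15 = 0.
Eigenvalues λ = -5, 3.
For λ=-5: (A-λI) row 1 is [-16, -16], so an eigenvector is (1, -1).
For λ=3: (A-λI) row 1 is [-24, -16], so an eigenvector is (-2, 3).
General solution: C_1e^(-5t)(1,-1) + C_2e^(3t)(-2,3).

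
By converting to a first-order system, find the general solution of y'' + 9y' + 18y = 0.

y(t) = K_1e^(-3t) + K_2e^(-6t)

Let x_1 = y, x_2 = y'. Then x_1' = x_2 and x_2' = -18x_1 - 9x_2.
A = [[0,1],[-18,-9]]; det(A-λI) = λ^2 + 9λ + 18.
Eigenvalues λ = -3, -6 with eigenvectors (1,-3), (1,-6).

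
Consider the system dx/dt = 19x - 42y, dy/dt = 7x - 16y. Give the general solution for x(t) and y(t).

Coefficient matrix A = [[19, -42], [7, -16]].
Characteristic polynomial det(A - λI) = λ^2 - 3λ - 10 = 0.
Eigenvalues λ = -2, 5.
For λ=-2: (A-λI) row 1 is [21, -42], so an eigenvector is (2, 1).
For λ=5: (A-λI) row 1 is [14, -42], so an eigenvector is (3, 1).
General solution: c_1e^(-2t)(2,1) + c_2e^(5t)(3,1).

x(t) = 2c_1e^(-2t) + 3c_2e^(5t), y(t) = c_1e^(-2t) + c_2e^(5t)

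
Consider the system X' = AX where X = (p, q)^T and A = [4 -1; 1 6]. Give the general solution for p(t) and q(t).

p(t) = -c_1e^(5t) - c_2te^(5t) - 2c_2e^(5t), q(t) = c_1e^(5t) + c_2te^(5t) + 3c_2e^(5t)

Coefficient matrix A = [[4, -1], [1, 6]].
Characteristic polynomial det(A - λI) = λ^2 - 10λ + 25 = 0.
Single eigenvalue λ = 5 with algebraic multiplicity 2.
Eigenvector v = (-1,1); generalized eigenvector w with (A-λI)w=v is (-2,3).
General solution: e^(5t)[c_1·v + c_2·(t·v + w)].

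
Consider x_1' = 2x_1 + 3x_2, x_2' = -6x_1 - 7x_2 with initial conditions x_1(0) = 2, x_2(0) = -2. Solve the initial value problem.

Coefficient matrix A = [[2, 3], [-6, -7]].
Characteristic polynomial det(A - λI) = λ^2 + 5λ + 4 = 0.
Eigenvalues λ = -4, -1.
For λ=-4: (A-λI) row 1 is [6, 3], so an eigenvector is (1, -2).
For λ=-1: (A-λI) row 1 is [3, 3], so an eigenvector is (1, -1).
General solution: c_1e^(-4t)(1,-2) + c_2e^(-t)(1,-1).
Applying x_1(0)=2, x_2(0)=-2 gives c_1=0, c_2=2.

x_1(t) = 2e^(-t), x_2(t) = -2e^(-t)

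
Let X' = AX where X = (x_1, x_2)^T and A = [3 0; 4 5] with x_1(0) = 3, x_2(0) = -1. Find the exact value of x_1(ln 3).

A = [[3,0],[4,5]]; eigenvalues λ = 5, 3.
Eigenvectors: (0,1) for λ=5, (1,-2) for λ=3.
From the initial condition, c_1 = 5, c_2 = 3.
x_1(ln 3) = (5)(3^5)(0) + (3)(3^3)(1) = 81.

81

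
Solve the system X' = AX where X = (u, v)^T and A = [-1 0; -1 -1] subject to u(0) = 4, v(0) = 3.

Coefficient matrix A = [[-1, 0], [-1, -1]].
Characteristic polynomial det(A - λI) = λ^2 + 2λ + 1 = 0.
Single eigenvalue λ = -1 with algebraic multiplicity 2.
Eigenvector v = (0,-1); generalized eigenvector w with (A-λI)w=v is (1,-2).
General solution: e^(-t)[K_1·v + K_2·(t·v + w)].
Applying u(0)=4, v(0)=3 gives K_1=-11, K_2=4.

u(t) = 4e^(-t), v(t) = -4te^(-t) + 3e^(-t)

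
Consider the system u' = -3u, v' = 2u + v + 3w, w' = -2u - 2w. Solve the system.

u(t) = K_1e^(-3t), v(t) = -2K_1e^(-3t) - K_2e^(-2t) + K_3e^(t), w(t) = 2K_1e^(-3t) + K_2e^(-2t)

Coefficient matrix A = [[-3, 0, 0], [2, 1, 3], [-2, 0, -2]].
det(A - λI) = 0 gives eigenvalues λ = -3, -2, 1.
For λ=-3: eigenvector (1,-2,2).
For λ=-2: eigenvector (0,-1,1).
For λ=1: eigenvector (0,1,0).
General solution: K_1e^(-3t)(1,-2,2) + K_2e^(-2t)(0,-1,1) + K_3e^(t)(0,1,0).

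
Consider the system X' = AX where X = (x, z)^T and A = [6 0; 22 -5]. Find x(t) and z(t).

Coefficient matrix A = [[6, 0], [22, -5]].
Characteristic polynomial det(A - λI) = λ^2 - λ - 30 = 0.
Eigenvalues λ = 6, -5.
For λ=6: (A-λI) row 2 is [22, -11], so an eigenvector is (1, 2).
For λ=-5: (A-λI) row 1 is [11, 0], so an eigenvector is (0, -1).
General solution: c_1e^(6t)(1,2) + c_2e^(-5t)(0,-1).

x(t) = c_1e^(6t), z(t) = 2c_1e^(6t) - c_2e^(-5t)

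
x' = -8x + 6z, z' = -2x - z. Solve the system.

Coefficient matrix A = [[-8, 6], [-2, -1]].
Characteristic polynomial det(A - λI) = λ^2 + 9λ + 20 = 0.
Eigenvalues λ = -4, -5.
For λ=-4: (A-λI) row 1 is [-4, 6], so an eigenvector is (-3, -2).
For λ=-5: (A-λI) row 1 is [-3, 6], so an eigenvector is (-2, -1).
General solution: c_1e^(-4t)(-3,-2) + c_2e^(-5t)(-2,-1).

x(t) = -3c_1e^(-4t) - 2c_2e^(-5t), z(t) = -2c_1e^(-4t) - c_2e^(-5t)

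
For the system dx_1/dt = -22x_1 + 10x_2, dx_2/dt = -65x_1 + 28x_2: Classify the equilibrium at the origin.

unstable spiral

A = [[-22,10],[-65,28]]; det(A-λI) = λ^2 - 6λ + 34.
λ = 3 ± 5i: positive real part.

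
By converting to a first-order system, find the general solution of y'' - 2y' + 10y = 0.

y(t) = K_1e^(t)cos(3t) + K_2e^(t)sin(3t)

Let x_1 = y, x_2 = y'. Then x_1' = x_2 and x_2' = -10x_1 + 2x_2.
A = [[0,1],[-10,2]]; det(A-λI) = λ^2 - 2λ + 10.
Eigenvalues λ = 1 ± 3i.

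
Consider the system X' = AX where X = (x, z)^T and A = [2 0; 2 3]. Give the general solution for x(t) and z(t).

Coefficient matrix A = [[2, 0], [2, 3]].
Characteristic polynomial det(A - λI) = λ^2 - 5λ + 6 = 0.
Eigenvalues λ = 2, 3.
For λ=2: (A-λI) row 2 is [2, 1], so an eigenvector is (-1, 2).
For λ=3: (A-λI) row 1 is [-1, 0], so an eigenvector is (0, -1).
General solution: K_1e^(2t)(-1,2) + K_2e^(3t)(0,-1).

x(t) = -K_1e^(2t), z(t) = 2K_1e^(2t) - K_2e^(3t)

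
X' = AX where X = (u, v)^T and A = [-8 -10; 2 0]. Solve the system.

Coefficient matrix A = [[-8, -10], [2, 0]].
Characteristic polynomial det(A - λI) = λ^2 + 8λ + 20 = 0.
Eigenvalues λ = -4 ± 2i (complex conjugate pair).
For λ=-4+2i: an eigenvector is (-2,1) - i(-1,0) = (-2 + i, 1).
A real fundamental pair from Re and Im of e^((-4+2i)t)v: X_1 = e^(-4t)(cos(2t)·(-2,1) + sin(2t)·(-1,0)), X_2 = e^(-4t)(sin(2t)·(-2,1) - cos(2t)·(-1,0)).
General solution: C_1X_1 + C_2X_2.

u(t) = -C_1e^(-4t)sin(2t) - 2C_1e^(-4t)cos(2t) - 2C_2e^(-4t)sin(2t) + C_2e^(-4t)cos(2t), v(t) = C_1e^(-4t)cos(2t) + C_2e^(-4t)sin(2t)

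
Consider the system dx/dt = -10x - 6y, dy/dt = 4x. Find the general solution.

x(t) = K_1e^(-4t) + 3K_2e^(-6t), y(t) = -K_1e^(-4t) - 2K_2e^(-6t)

Coefficient matrix A = [[-10, -6], [4, 0]].
Characteristic polynomial det(A - λI) = λ^2 + 10λ + 24 = 0.
Eigenvalues λ = -4, -6.
For λ=-4: (A-λI) row 1 is [-6, -6], so an eigenvector is (1, -1).
For λ=-6: (A-λI) row 1 is [-4, -6], so an eigenvector is (3, -2).
General solution: K_1e^(-4t)(1,-1) + K_2e^(-6t)(3,-2).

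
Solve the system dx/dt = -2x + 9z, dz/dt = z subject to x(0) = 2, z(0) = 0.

Coefficient matrix A = [[-2, 9], [0, 1]].
Characteristic polynomial det(A - λI) = λ^2 + λ - 2 = 0.
Eigenvalues λ = 1, -2.
For λ=1: (A-λI) row 1 is [-3, 9], so an eigenvector is (-3, -1).
For λ=-2: (A-λI) row 1 is [0, 9], so an eigenvector is (1, 0).
General solution: K_1e^(t)(-3,-1) + K_2e^(-2t)(1,0).
Applying x(0)=2, z(0)=0 gives K_1=0, K_2=2.

x(t) = 2e^(-2t), z(t) = 0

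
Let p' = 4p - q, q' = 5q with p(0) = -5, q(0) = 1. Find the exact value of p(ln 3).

-567

A = [[4,-1],[0,5]]; eigenvalues λ = 5, 4.
Eigenvectors: (1,-1) for λ=5, (1,0) for λ=4.
From the initial condition, c_1 = -1, c_2 = -4.
p(ln 3) = (-1)(3^5)(1) + (-4)(3^4)(1) = -567.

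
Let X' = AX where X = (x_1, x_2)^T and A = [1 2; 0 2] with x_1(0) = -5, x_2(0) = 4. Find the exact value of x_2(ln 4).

A = [[1,2],[0,2]]; eigenvalues λ = 1, 2.
Eigenvectors: (-1,0) for λ=1, (-2,-1) for λ=2.
From the initial condition, c_1 = 13, c_2 = -4.
x_2(ln 4) = (13)(4^1)(0) + (-4)(4^2)(-1) = 64.

64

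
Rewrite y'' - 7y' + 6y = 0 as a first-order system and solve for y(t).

Let x_1 = y, x_2 = y'. Then x_1' = x_2 and x_2' = -6x_1 + 7x_2.
A = [[0,1],[-6,7]]; det(A-λI) = λ^2 - 7λ + 6.
Eigenvalues λ = 6, 1 with eigenvectors (1,6), (1,1).

y(t) = K_1e^(6t) + K_2e^(t)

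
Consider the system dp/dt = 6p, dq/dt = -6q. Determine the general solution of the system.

p(t) = c_2e^(6t), q(t) = -c_1e^(-6t)

Coefficient matrix A = [[6, 0], [0, -6]].
Characteristic polynomial det(A - λI) = λ^2 - 36 = 0.
Eigenvalues λ = -6, 6.
For λ=-6: (A-λI) row 1 is [12, 0], so an eigenvector is (0, -1).
For λ=6: (A-λI) row 2 is [0, -12], so an eigenvector is (1, 0).
General solution: c_1e^(-6t)(0,-1) + c_2e^(6t)(1,0).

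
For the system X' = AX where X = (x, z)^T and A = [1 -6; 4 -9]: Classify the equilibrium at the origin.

A = [[1,-6],[4,-9]]; det(A-λI) = λ^2 + 8λ + 15.
λ = -3, -5: both negative.

stable node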